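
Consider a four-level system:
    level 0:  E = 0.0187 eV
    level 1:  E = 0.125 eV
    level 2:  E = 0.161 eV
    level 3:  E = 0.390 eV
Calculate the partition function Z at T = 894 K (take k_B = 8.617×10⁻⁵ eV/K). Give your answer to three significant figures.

k_BT = 8.617×10⁻⁵ × 894 K = 0.077036 eV.
Eᵢ/kT = 0.24274, 1.6226, 2.0899, 5.0626.
Z = Σ e^(−Eᵢ/kT) = e^(−0.24274) + e^(−1.6226) + e^(−2.0899) + e^(−5.0626) = 0.78448 + 0.19738 + 0.12370 + 0.0063291 = 1.1119.

Z = 1.11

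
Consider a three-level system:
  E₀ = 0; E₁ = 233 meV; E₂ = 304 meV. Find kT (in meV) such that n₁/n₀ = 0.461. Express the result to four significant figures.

300.9 meV

n₁/n₀ = exp[−(E₁−E₀)/kT] = 0.461.
⇒ (E₁−E₀)/kT = ln(1/0.461) = ln(2.16920) = 0.774358.
kT = 233 meV / 0.774358 = 300.9 meV.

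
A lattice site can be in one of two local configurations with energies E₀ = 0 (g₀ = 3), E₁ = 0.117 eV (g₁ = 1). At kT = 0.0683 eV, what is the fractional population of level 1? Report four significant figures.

0.05670

Eᵢ/kT = 0, 1.71303.
Z = Σ gᵢe^(−Eᵢ/kT) = 3·e^(−0) + 1·e^(−1.71303) = 3.00000 + 0.180319 = 3.18032.
P₁ = g₁ e^(−E₁/kT) / Z = 0.180319/3.18032 = 0.05670.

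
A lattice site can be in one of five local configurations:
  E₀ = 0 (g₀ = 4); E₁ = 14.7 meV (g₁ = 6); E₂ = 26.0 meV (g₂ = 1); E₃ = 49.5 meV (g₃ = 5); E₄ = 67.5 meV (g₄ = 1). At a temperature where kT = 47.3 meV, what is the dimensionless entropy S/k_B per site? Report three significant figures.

Eᵢ/kT = 0, 0.31078, 0.54968, 1.0465, 1.4271.
Z = Σ gᵢe^(−Eᵢ/kT) = 4·e^(−0) + 6·e^(−0.31078) + 1·e^(−0.54968) + 5·e^(−1.0465) + 1·e^(−1.4271) = 4.0000 + 4.3973 + 0.57713 + 1.7558 + 0.24000 = 10.970.
⟨E⟩ = Σ EᵢPᵢ = 16.660 meV.
S/k_B = ln Z + ⟨E⟩/kT = ln(10.970) + 16.660/47.3 = 2.3952 + 0.35222 = 2.75.

2.75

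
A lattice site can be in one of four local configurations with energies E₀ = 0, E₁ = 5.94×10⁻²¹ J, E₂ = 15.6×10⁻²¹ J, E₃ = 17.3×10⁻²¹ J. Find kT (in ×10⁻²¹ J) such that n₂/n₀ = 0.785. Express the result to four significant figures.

64.44 ×10⁻²¹ J

n₂/n₀ = exp[−(E₂−E₀)/kT] = 0.785.
⇒ (E₂−E₀)/kT = ln(1/0.785) = ln(1.27389) = 0.242075.
kT = 15.6 ×10⁻²¹ J / 0.242075 = 64.44 ×10⁻²¹ J.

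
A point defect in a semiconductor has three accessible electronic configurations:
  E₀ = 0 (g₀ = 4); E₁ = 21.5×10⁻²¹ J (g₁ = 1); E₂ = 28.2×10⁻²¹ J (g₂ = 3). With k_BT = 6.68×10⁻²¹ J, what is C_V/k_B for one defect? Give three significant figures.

0.288

Eᵢ/kT = 0, 3.2186, 4.2216.
Z = Σ gᵢe^(−Eᵢ/kT) = 4·e^(−0) + 1·e^(−3.2186) + 3·e^(−4.2216) = 4.0000 + 0.040011 + 0.044025 = 4.0840.
⟨E⟩ = 0.51463, ⟨E²⟩ = 13.101.
C_V/k_B = (⟨E²⟩ − ⟨E⟩²)/(kT)² = (13.101 − 0.26484)/44.622 = 0.288.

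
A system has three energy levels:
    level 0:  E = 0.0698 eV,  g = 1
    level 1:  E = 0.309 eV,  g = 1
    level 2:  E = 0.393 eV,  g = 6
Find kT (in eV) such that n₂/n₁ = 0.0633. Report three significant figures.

n₂/n₁ = (g₂/g₁) exp[−(E₂−E₁)/kT] = 0.0633.
⇒ (E₂−E₁)/kT = ln((6/1)/0.0633) = ln(94.787) = 4.5516.
kT = 0.084 eV / 4.5516 = 0.0185 eV.

0.0185 eV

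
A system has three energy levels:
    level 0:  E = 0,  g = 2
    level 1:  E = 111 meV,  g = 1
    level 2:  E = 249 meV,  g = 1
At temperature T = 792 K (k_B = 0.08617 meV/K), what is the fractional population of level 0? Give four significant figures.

k_BT = 0.08617 × 792 K = 68.2466 meV.
Eᵢ/kT = 0, 1.62645, 3.64853.
Z = Σ gᵢe^(−Eᵢ/kT) = 2·e^(−0) + 1·e^(−1.62645) + 1·e^(−3.64853) = 2.00000 + 0.196626 + 0.0260294 = 2.22266.
P₀ = g₀ e^(−E₀/kT) / Z = 2.00000/2.22266 = 0.8998.

0.8998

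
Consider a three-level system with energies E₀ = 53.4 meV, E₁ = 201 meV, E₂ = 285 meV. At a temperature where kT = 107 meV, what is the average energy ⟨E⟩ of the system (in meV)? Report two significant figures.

100 meV

Eᵢ/kT = 0.4991, 1.879, 2.664.
Z = Σ e^(−Eᵢ/kT) = e^(−0.4991) + e^(−1.879) + e^(−2.664) = 0.6071 + 0.1527 + 0.06967 = 0.8295.
⟨E⟩ = Σ Eᵢ e^(−Eᵢ/kT) / Z = (53.4·0.6071 + 201·0.1527 + 285·0.06967) / 0.8295 = 100 meV.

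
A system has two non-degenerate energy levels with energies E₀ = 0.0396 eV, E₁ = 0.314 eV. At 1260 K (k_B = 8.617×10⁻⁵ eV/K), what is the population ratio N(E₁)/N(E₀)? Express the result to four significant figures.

0.07987

k_BT = 8.617×10⁻⁵ × 1260 K = 0.108574 eV.
n₁/n₀ = exp[−(E₁−E₀)/kT] = exp(−(0.2744 eV)/(0.108574 eV)) = exp(-2.52731) = 0.07987.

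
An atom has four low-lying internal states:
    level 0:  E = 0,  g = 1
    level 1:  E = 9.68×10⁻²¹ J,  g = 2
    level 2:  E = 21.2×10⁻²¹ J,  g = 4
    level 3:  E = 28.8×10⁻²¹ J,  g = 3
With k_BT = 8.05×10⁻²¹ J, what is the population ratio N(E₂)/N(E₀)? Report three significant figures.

0.287

n₂/n₀ = (g₂/g₀) exp[−(E₂−E₀)/kT] = (4/1) × exp(−(21.2 ×10⁻²¹ J)/(8.05 ×10⁻²¹ J)) = (4/1) × exp(-2.6335) = 0.287.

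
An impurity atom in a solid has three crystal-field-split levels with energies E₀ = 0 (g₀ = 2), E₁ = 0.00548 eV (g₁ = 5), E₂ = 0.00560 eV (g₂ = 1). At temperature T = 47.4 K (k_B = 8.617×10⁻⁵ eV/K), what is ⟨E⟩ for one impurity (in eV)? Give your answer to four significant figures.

0.002411 eV

k_BT = 8.617×10⁻⁵ × 47.4 K = 0.00408446 eV.
Eᵢ/kT = 0, 1.34167, 1.37105.
Z = Σ gᵢe^(−Eᵢ/kT) = 2·e^(−0) + 5·e^(−1.34167) + 1·e^(−1.37105) = 2.00000 + 1.30704 + 0.253840 = 3.56088.
⟨E⟩ = Σ Eᵢ gᵢe^(−Eᵢ/kT) / Z = (0·2.00000 + 0.00548·1.30704 + 0.00560·0.253840) / 3.56088 = 0.002411 eV.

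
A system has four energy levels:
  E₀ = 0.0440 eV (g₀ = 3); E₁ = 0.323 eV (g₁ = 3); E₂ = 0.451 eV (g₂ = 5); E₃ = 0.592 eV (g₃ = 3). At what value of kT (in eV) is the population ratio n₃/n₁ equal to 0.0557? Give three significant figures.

0.0932 eV

n₃/n₁ = (g₃/g₁) exp[−(E₃−E₁)/kT] = 0.0557.
⇒ (E₃−E₁)/kT = ln((3/3)/0.0557) = ln(17.953) = 2.8878.
kT = 0.269 eV / 2.8878 = 0.0932 eV.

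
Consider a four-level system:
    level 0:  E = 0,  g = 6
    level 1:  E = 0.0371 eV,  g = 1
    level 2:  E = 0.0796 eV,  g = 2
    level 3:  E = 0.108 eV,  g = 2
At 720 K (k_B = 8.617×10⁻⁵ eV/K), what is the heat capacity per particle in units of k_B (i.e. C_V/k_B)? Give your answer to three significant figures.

0.242

k_BT = 8.617×10⁻⁵ × 720 K = 0.062042 eV.
Eᵢ/kT = 0, 0.59798, 1.2830, 1.7408.
Z = Σ gᵢe^(−Eᵢ/kT) = 6·e^(−0) + 1·e^(−0.59798) + 2·e^(−1.2830) + 2·e^(−1.7408) = 6.0000 + 0.54992 + 0.55441 + 0.35076 = 7.4551.
⟨E⟩ = 0.013738 eV, ⟨E²⟩ = 0.0011215 eV².
C_V/k_B = (⟨E²⟩ − ⟨E⟩²)/(kT)² = (0.0011215 − 0.00018873)/0.0038492 = 0.242.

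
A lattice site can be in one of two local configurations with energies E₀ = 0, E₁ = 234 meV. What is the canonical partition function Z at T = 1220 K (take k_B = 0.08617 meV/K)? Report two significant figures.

k_BT = 0.08617 × 1220 K = 105.1 meV.
Eᵢ/kT = 0, 2.226.
Z = Σ e^(−Eᵢ/kT) = e^(−0) + e^(−2.226) = 1.000 + 0.1080 = 1.108.

Z = 1.1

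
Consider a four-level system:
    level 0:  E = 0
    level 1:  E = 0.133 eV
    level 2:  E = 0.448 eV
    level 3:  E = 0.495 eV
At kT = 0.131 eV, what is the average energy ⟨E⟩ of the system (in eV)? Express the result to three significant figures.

Eᵢ/kT = 0, 1.0153, 3.4198, 3.7786.
Z = Σ e^(−Eᵢ/kT) = e^(−0) + e^(−1.0153) + e^(−3.4198) + e^(−3.7786) = 1.0000 + 0.36229 + 0.032719 + 0.022855 = 1.4179.
⟨E⟩ = Σ Eᵢ e^(−Eᵢ/kT) / Z = (0·1.0000 + 0.133·0.36229 + 0.448·0.032719 + 0.495·0.022855) / 1.4179 = 0.0523 eV.

0.0523 eV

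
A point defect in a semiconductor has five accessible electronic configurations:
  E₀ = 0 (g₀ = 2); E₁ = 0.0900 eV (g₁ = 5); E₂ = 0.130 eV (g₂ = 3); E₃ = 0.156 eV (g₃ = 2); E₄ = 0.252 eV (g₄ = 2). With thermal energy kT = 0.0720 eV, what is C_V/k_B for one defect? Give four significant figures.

0.6967

Eᵢ/kT = 0, 1.25000, 1.80556, 2.16667, 3.50000.
Z = Σ gᵢe^(−Eᵢ/kT) = 2·e^(−0) + 5·e^(−1.25000) + 3·e^(−1.80556) + 2·e^(−2.16667) + 2·e^(−3.50000) = 2.00000 + 1.43252 + 0.493147 + 0.229117 + 0.0603948 = 4.21518.
⟨E⟩ = 0.0578855 eV, ⟨E²⟩ = 0.00696262 eV².
C_V/k_B = (⟨E²⟩ − ⟨E⟩²)/(kT)² = (0.00696262 − 0.00335073)/0.00518400 = 0.6967.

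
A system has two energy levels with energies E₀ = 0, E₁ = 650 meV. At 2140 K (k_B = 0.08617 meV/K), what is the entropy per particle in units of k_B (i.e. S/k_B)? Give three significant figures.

k_BT = 0.08617 × 2140 K = 184.40 meV.
Eᵢ/kT = 0, 3.5249.
Z = Σ e^(−Eᵢ/kT) = e^(−0) + e^(−3.5249) = 1.0000 + 0.029455 = 1.0295.
⟨E⟩ = Σ EᵢPᵢ = 18.597 meV.
S/k_B = ln Z + ⟨E⟩/kT = ln(1.0295) + 18.597/184.40 = 0.029073 + 0.10085 = 0.130.

0.130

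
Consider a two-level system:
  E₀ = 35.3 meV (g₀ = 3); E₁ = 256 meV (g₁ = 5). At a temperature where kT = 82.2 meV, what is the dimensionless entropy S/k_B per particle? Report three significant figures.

Eᵢ/kT = 0.42944, 3.1144.
Z = Σ gᵢe^(−Eᵢ/kT) = 3·e^(−0.42944) + 5·e^(−3.1144) = 1.9526 + 0.22203 = 2.1746.
⟨E⟩ = Σ EᵢPᵢ = 57.834 meV.
S/k_B = ln Z + ⟨E⟩/kT = ln(2.1746) + 57.834/82.2 = 0.77684 + 0.70358 = 1.48.

1.48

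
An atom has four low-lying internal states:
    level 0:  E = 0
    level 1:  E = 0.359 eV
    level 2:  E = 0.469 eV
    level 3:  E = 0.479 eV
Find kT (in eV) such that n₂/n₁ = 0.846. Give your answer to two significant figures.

n₂/n₁ = exp[−(E₂−E₁)/kT] = 0.846.
⇒ (E₂−E₁)/kT = ln(1/0.846) = ln(1.182) = 0.1672.
kT = 0.110 eV / 0.1672 = 0.66 eV.

0.66 eV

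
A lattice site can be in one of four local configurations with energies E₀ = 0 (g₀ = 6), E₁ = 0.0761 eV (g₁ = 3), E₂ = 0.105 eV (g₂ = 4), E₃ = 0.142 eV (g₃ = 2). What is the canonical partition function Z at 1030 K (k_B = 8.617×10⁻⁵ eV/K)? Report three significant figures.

Z = 8.90

k_BT = 8.617×10⁻⁵ × 1030 K = 0.088755 eV.
Eᵢ/kT = 0, 0.85742, 1.1830, 1.5999.
Z = Σ gᵢe^(−Eᵢ/kT) = 6·e^(−0) + 3·e^(−0.85742) + 4·e^(−1.1830) + 2·e^(−1.5999) = 6.0000 + 1.2728 + 1.2254 + 0.40383 = 8.9020.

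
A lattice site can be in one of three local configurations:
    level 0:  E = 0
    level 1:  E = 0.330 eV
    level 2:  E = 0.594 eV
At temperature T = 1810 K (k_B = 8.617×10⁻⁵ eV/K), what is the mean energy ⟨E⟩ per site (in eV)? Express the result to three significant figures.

k_BT = 8.617×10⁻⁵ × 1810 K = 0.15597 eV.
Eᵢ/kT = 0, 2.1158, 3.8084.
Z = Σ e^(−Eᵢ/kT) = e^(−0) + e^(−2.1158) + e^(−3.8084) = 1.0000 + 0.12054 + 0.022184 = 1.1427.
⟨E⟩ = Σ Eᵢ e^(−Eᵢ/kT) / Z = (0·1.0000 + 0.330·0.12054 + 0.594·0.022184) / 1.1427 = 0.0463 eV.

0.0463 eV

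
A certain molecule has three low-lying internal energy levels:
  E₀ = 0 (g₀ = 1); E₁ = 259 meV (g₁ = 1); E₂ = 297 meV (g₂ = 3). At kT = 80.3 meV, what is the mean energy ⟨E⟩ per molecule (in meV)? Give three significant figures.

Eᵢ/kT = 0, 3.2254, 3.6986.
Z = Σ gᵢe^(−Eᵢ/kT) = 1·e^(−0) + 1·e^(−3.2254) + 3·e^(−3.6986) = 1.0000 + 0.039740 + 0.074274 = 1.1140.
⟨E⟩ = Σ Eᵢ gᵢe^(−Eᵢ/kT) / Z = (0·1.0000 + 259·0.039740 + 297·0.074274) / 1.1140 = 29.0 meV.

29.0 meV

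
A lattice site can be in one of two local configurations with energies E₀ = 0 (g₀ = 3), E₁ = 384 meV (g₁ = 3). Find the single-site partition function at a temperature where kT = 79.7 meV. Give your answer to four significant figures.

Eᵢ/kT = 0, 4.81807.
Z = Σ gᵢe^(−Eᵢ/kT) = 3·e^(−0) + 3·e^(−4.81807) = 3.00000 + 0.0242471 = 3.02425.

Z = 3.024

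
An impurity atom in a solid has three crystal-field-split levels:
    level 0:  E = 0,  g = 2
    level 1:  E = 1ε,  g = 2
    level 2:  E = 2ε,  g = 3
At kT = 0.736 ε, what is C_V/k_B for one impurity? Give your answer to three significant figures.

Eᵢ/kT = 0, 1.3587, 2.7174.
Z = Σ gᵢe^(−Eᵢ/kT) = 2·e^(−0) + 2·e^(−1.3587) + 3·e^(−2.7174) = 2.0000 + 0.51399 + 0.19814 = 2.7121.
⟨E⟩ = 0.33563 ε, ⟨E²⟩ = 0.48175 ε².
C_V/k_B = (⟨E²⟩ − ⟨E⟩²)/(kT)² = (0.48175 − 0.11265)/0.54170 = 0.681.

0.681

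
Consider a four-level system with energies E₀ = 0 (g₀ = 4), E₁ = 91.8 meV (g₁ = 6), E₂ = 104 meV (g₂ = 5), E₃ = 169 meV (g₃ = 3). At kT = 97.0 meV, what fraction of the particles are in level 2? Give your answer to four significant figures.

Eᵢ/kT = 0, 0.946392, 1.07216, 1.74227.
Z = Σ gᵢe^(−Eᵢ/kT) = 4·e^(−0) + 6·e^(−0.946392) + 5·e^(−1.07216) + 3·e^(−1.74227) = 4.00000 + 2.32883 + 1.71134 + 0.525367 = 8.56554.
P₂ = g₂ e^(−E₂/kT) / Z = 1.71134/8.56554 = 0.1998.

0.1998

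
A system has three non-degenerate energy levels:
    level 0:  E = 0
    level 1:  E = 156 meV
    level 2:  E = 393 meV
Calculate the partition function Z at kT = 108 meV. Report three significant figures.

Eᵢ/kT = 0, 1.4444, 3.6389.
Z = Σ e^(−Eᵢ/kT) = e^(−0) + e^(−1.4444) + e^(−3.6389) = 1.0000 + 0.23589 + 0.026281 = 1.2622.

Z = 1.26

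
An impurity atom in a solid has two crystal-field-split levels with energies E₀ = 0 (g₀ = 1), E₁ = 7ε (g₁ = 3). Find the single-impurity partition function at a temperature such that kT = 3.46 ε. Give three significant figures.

Z = 1.40

Eᵢ/kT = 0, 2.0231.
Z = Σ gᵢe^(−Eᵢ/kT) = 1·e^(−0) + 3·e^(−2.0231) = 1.0000 + 0.39673 = 1.3967.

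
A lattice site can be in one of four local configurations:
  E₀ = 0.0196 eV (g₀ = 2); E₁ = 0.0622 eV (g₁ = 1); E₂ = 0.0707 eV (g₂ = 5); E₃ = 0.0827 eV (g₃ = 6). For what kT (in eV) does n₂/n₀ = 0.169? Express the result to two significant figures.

n₂/n₀ = (g₂/g₀) exp[−(E₂−E₀)/kT] = 0.169.
⇒ (E₂−E₀)/kT = ln((5/2)/0.169) = ln(14.79) = 2.694.
kT = 0.0511 eV / 2.694 = 0.019 eV.

0.019 eV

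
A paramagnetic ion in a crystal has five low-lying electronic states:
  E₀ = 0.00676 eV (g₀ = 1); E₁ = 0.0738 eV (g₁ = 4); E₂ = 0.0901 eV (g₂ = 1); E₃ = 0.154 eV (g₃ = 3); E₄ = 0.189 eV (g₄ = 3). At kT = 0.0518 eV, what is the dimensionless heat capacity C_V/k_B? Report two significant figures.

0.91

Eᵢ/kT = 0.1305, 1.425, 1.739, 2.973, 3.649.
Z = Σ gᵢe^(−Eᵢ/kT) = 1·e^(−0.1305) + 4·e^(−1.425) + 1·e^(−1.739) + 3·e^(−2.973) + 3·e^(−3.649) = 0.8777 + 0.9620 + 0.1757 + 0.1534 + 0.07805 = 2.247.
⟨E⟩ = 0.05836 eV, ⟨E²⟩ = 0.005844 eV².
C_V/k_B = (⟨E²⟩ − ⟨E⟩²)/(kT)² = (0.005844 − 0.003406)/0.002683 = 0.91.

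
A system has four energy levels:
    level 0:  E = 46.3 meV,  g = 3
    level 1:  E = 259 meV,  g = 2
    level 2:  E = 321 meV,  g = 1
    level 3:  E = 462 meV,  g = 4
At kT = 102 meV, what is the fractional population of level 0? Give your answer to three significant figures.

Eᵢ/kT = 0.45392, 2.5392, 3.1471, 4.5294.
Z = Σ gᵢe^(−Eᵢ/kT) = 3·e^(−0.45392) + 2·e^(−2.5392) + 1·e^(−3.1471) + 4·e^(−4.5294) = 1.9054 + 0.15786 + 0.042977 + 0.043149 = 2.1494.
P₀ = g₀ e^(−E₀/kT) / Z = 1.9054/2.1494 = 0.886.

0.886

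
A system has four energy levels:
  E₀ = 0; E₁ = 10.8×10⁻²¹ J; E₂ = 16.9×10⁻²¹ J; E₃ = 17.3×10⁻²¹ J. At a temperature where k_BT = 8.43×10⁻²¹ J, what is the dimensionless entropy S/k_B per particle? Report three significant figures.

Eᵢ/kT = 0, 1.2811, 2.0047, 2.0522.
Z = Σ e^(−Eᵢ/kT) = e^(−0) + e^(−1.2811) + e^(−2.0047) + e^(−2.0522) = 1.0000 + 0.27773 + 0.13470 + 0.12845 = 1.5409.
⟨E⟩ = Σ EᵢPᵢ = 4.8661 ×10⁻²¹ J.
S/k_B = ln Z + ⟨E⟩/kT = ln(1.5409) + 4.8661/8.43 = 0.43237 + 0.57724 = 1.01.

1.01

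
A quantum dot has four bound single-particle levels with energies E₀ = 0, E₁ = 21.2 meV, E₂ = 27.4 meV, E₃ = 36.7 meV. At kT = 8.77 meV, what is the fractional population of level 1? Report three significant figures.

0.0776

Eᵢ/kT = 0, 2.4173, 3.1243, 4.1847.
Z = Σ e^(−Eᵢ/kT) = e^(−0) + e^(−2.4173) + e^(−3.1243) + e^(−4.1847) = 1.0000 + 0.089162 + 0.043968 + 0.015227 = 1.1484.
P₁ = e^(−E₁/kT) / Z = 0.089162/1.1484 = 0.0776.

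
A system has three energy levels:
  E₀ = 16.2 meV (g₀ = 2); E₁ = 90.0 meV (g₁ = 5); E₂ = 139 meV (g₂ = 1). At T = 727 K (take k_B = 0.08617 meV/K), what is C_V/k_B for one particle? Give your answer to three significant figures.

k_BT = 0.08617 × 727 K = 62.646 meV.
Eᵢ/kT = 0.25860, 1.4366, 2.2188.
Z = Σ gᵢe^(−Eᵢ/kT) = 2·e^(−0.25860) + 5·e^(−1.4366) + 1·e^(−2.2188) = 1.5443 + 1.1887 + 0.10874 = 2.8417.
⟨E⟩ = 51.770 meV, ⟨E²⟩ = 4270.2 meV².
C_V/k_B = (⟨E²⟩ − ⟨E⟩²)/(kT)² = (4270.2 − 2680.1)/3924.5 = 0.405.

0.405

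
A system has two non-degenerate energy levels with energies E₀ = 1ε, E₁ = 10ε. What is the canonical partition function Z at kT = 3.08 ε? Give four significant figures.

Eᵢ/kT = 0.324675, 3.24675.
Z = Σ e^(−Eᵢ/kT) = e^(−0.324675) + e^(−3.24675) = 0.722762 + 0.0389004 = 0.761662.

Z = 0.7617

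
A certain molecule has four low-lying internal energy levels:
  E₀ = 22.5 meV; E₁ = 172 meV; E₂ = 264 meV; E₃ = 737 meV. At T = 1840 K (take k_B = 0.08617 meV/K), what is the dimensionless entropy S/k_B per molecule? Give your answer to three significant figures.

0.944

k_BT = 0.08617 × 1840 K = 158.55 meV.
Eᵢ/kT = 0.14191, 1.0848, 1.6651, 4.6484.
Z = Σ e^(−Eᵢ/kT) = e^(−0.14191) + e^(−1.0848) + e^(−1.6651) + e^(−4.6484) = 0.86770 + 0.33797 + 0.18917 + 0.0095769 = 1.4044.
⟨E⟩ = Σ EᵢPᵢ = 95.879 meV.
S/k_B = ln Z + ⟨E⟩/kT = ln(1.4044) + 95.879/158.55 = 0.33961 + 0.60472 = 0.944.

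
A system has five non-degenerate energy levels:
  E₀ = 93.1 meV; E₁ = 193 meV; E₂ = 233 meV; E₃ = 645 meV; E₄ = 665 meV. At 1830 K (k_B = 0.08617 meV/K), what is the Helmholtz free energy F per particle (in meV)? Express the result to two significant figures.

k_BT = 0.08617 × 1830 K = 157.7 meV.
Eᵢ/kT = 0.5904, 1.224, 1.477, 4.090, 4.217.
Z = Σ e^(−Eᵢ/kT) = e^(−0.5904) + e^(−1.224) + e^(−1.477) + e^(−4.090) + e^(−4.217) = 0.5541 + 0.2941 + 0.2283 + 0.01674 + 0.01474 = 1.108.
F = −kT ln Z = −157.7 × ln(1.108) = −157.7 × 0.1026 = -16 meV.

-16 meV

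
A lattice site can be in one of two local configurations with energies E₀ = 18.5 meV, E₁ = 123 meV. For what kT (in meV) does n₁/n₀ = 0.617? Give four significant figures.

n₁/n₀ = exp[−(E₁−E₀)/kT] = 0.617.
⇒ (E₁−E₀)/kT = ln(1/0.617) = ln(1.62075) = 0.482889.
kT = 104.5 meV / 0.482889 = 216.4 meV.

216.4 meV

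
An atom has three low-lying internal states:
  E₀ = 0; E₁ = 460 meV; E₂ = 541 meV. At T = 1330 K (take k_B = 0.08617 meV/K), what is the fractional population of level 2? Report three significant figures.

k_BT = 0.08617 × 1330 K = 114.61 meV.
Eᵢ/kT = 0, 4.0136, 4.7204.
Z = Σ e^(−Eᵢ/kT) = e^(−0) + e^(−4.0136) + e^(−4.7204) = 1.0000 + 0.018068 + 0.0089116 = 1.0270.
P₂ = e^(−E₂/kT) / Z = 0.0089116/1.0270 = 0.00868.

0.00868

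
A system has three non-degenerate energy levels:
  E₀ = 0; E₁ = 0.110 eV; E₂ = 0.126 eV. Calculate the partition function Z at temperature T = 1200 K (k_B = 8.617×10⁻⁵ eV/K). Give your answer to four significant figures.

Z = 1.641

k_BT = 8.617×10⁻⁵ × 1200 K = 0.103404 eV.
Eᵢ/kT = 0, 1.06379, 1.21852.
Z = Σ e^(−Eᵢ/kT) = e^(−0) + e^(−1.06379) + e^(−1.21852) = 1.00000 + 0.345145 + 0.295667 = 1.64081.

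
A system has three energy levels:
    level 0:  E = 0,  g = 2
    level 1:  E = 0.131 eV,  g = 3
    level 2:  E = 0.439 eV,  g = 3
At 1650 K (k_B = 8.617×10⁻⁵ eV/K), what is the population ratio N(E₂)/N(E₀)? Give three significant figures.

k_BT = 8.617×10⁻⁵ × 1650 K = 0.14218 eV.
n₂/n₀ = (g₂/g₀) exp[−(E₂−E₀)/kT] = (3/2) × exp(−(0.439 eV)/(0.14218 eV)) = (3/2) × exp(-3.0876) = 0.0684.

0.0684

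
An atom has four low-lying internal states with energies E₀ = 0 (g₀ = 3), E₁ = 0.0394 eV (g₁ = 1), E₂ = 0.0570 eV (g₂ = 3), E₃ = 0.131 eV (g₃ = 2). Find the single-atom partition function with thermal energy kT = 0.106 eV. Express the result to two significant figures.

Eᵢ/kT = 0, 0.3717, 0.5377, 1.236.
Z = Σ gᵢe^(−Eᵢ/kT) = 3·e^(−0) + 1·e^(−0.3717) + 3·e^(−0.5377) + 2·e^(−1.236) = 3.000 + 0.6896 + 1.752 + 0.5811 = 6.023.

Z = 6.0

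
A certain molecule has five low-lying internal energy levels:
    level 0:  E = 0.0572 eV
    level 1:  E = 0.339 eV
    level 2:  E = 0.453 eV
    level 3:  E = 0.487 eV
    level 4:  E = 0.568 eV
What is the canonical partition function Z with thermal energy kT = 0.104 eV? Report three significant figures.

Z = 0.642

Eᵢ/kT = 0.55000, 3.2596, 4.3558, 4.6827, 5.4615.
Z = Σ e^(−Eᵢ/kT) = e^(−0.55000) + e^(−3.2596) + e^(−4.3558) + e^(−4.6827) + e^(−5.4615) = 0.57695 + 0.038404 + 0.012832 + 0.0092540 + 0.0042472 = 0.64169.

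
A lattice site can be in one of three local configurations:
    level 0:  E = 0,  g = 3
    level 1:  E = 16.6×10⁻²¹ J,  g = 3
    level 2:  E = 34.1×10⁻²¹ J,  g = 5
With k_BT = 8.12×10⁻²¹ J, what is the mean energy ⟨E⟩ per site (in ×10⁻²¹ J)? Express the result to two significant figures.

2.6 ×10⁻²¹ J

Eᵢ/kT = 0, 2.044, 4.200.
Z = Σ gᵢe^(−Eᵢ/kT) = 3·e^(−0) + 3·e^(−2.044) + 5·e^(−4.200) = 3.000 + 0.3885 + 0.07498 = 3.463.
⟨E⟩ = Σ Eᵢ gᵢe^(−Eᵢ/kT) / Z = (0·3.000 + 16.6·0.3885 + 34.1·0.07498) / 3.463 = 2.6 ×10⁻²¹ J.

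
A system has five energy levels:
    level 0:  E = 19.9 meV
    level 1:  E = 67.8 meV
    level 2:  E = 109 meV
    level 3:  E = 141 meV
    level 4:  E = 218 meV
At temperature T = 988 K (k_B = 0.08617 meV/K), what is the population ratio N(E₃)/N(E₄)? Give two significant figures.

2.5

k_BT = 0.08617 × 988 K = 85.14 meV.
n₃/n₄ = exp[−(E₃−E₄)/kT] = exp(−(-77 meV)/(85.14 meV)) = exp(0.9044) = 2.5.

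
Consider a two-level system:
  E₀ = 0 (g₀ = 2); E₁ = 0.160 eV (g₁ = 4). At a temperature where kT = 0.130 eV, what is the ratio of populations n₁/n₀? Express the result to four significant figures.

n₁/n₀ = (g₁/g₀) exp[−(E₁−E₀)/kT] = (4/2) × exp(−(0.160 eV)/(0.130 eV)) = (4/2) × exp(-1.23077) = 0.5841.

0.5841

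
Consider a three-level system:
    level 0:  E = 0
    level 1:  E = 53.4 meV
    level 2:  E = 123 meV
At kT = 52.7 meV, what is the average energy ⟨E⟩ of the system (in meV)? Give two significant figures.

21 meV

Eᵢ/kT = 0, 1.013, 2.334.
Z = Σ e^(−Eᵢ/kT) = e^(−0) + e^(−1.013) + e^(−2.334) = 1.000 + 0.3631 + 0.09691 = 1.460.
⟨E⟩ = Σ Eᵢ e^(−Eᵢ/kT) / Z = (0·1.000 + 53.4·0.3631 + 123·0.09691) / 1.460 = 21 meV.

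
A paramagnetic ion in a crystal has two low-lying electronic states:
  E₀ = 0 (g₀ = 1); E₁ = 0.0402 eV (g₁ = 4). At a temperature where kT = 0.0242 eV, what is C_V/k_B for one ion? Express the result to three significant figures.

0.677

Eᵢ/kT = 0, 1.6612.
Z = Σ gᵢe^(−Eᵢ/kT) = 1·e^(−0) + 4·e^(−1.6612) = 1.0000 + 0.75964 = 1.7596.
⟨E⟩ = 0.017355 eV, ⟨E²⟩ = 0.00069766 eV².
C_V/k_B = (⟨E²⟩ − ⟨E⟩²)/(kT)² = (0.00069766 − 0.00030120)/0.00058564 = 0.677.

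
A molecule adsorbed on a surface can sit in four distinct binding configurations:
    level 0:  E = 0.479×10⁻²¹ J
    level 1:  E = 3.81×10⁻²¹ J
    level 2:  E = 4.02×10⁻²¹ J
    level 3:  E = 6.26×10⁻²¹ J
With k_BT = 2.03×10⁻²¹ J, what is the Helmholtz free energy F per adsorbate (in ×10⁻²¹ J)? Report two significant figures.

-0.24 ×10⁻²¹ J

Eᵢ/kT = 0.2360, 1.877, 1.980, 3.084.
Z = Σ e^(−Eᵢ/kT) = e^(−0.2360) + e^(−1.877) + e^(−1.980) + e^(−3.084) = 0.7898 + 0.1530 + 0.1381 + 0.04578 = 1.127.
F = −kT ln Z = −2.03 × ln(1.127) = −2.03 × 0.1196 = -0.24 ×10⁻²¹ J.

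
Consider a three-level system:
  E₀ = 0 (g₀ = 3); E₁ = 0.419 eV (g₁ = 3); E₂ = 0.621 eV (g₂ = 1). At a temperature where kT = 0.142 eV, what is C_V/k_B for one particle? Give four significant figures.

Eᵢ/kT = 0, 2.95070, 4.37324.
Z = Σ gᵢe^(−Eᵢ/kT) = 3·e^(−0) + 3·e^(−2.95070) + 1·e^(−4.37324) = 3.00000 + 0.156909 + 0.0126103 = 3.16952.
⟨E⟩ = 0.0232136 eV, ⟨E²⟩ = 0.0102256 eV².
C_V/k_B = (⟨E²⟩ − ⟨E⟩²)/(kT)² = (0.0102256 − 0.000538871)/0.0201640 = 0.4804.

0.4804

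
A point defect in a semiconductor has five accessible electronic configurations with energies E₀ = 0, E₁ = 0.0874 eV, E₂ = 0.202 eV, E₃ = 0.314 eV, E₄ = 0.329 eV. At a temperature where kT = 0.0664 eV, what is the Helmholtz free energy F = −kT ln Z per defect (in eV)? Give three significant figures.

-0.0190 eV

Eᵢ/kT = 0, 1.3163, 3.0422, 4.7289, 4.9548.
Z = Σ e^(−Eᵢ/kT) = e^(−0) + e^(−1.3163) + e^(−3.0422) + e^(−4.7289) + e^(−4.9548) = 1.0000 + 0.26813 + 0.047730 + 0.0088362 + 0.0070495 = 1.3317.
F = −kT ln Z = −0.0664 × ln(1.3317) = −0.0664 × 0.28646 = -0.0190 eV.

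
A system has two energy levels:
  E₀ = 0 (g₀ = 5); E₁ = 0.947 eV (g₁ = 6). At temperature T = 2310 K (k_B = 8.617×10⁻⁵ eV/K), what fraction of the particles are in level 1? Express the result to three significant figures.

0.0102

k_BT = 8.617×10⁻⁵ × 2310 K = 0.19905 eV.
Eᵢ/kT = 0, 4.7576.
Z = Σ gᵢe^(−Eᵢ/kT) = 5·e^(−0) + 6·e^(−4.7576) = 5.0000 + 0.051517 = 5.0515.
P₁ = g₁ e^(−E₁/kT) / Z = 0.051517/5.0515 = 0.0102.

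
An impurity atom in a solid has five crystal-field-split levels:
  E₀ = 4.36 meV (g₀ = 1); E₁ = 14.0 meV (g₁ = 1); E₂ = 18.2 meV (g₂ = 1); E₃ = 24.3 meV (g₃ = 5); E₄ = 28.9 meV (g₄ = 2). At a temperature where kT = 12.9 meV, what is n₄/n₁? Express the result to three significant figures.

n₄/n₁ = (g₄/g₁) exp[−(E₄−E₁)/kT] = (2/1) × exp(−(14.9 meV)/(12.9 meV)) = (2/1) × exp(-1.1550) = 0.630.

0.630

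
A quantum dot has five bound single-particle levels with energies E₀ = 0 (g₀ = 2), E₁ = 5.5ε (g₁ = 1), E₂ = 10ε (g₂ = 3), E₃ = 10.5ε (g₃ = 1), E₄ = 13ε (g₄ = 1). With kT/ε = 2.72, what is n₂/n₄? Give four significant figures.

9.039

n₂/n₄ = (g₂/g₄) exp[−(E₂−E₄)/kT] = (3/1) × exp(−(-3ε)/(2.72ε)) = (3/1) × exp(1.10294) = 9.039.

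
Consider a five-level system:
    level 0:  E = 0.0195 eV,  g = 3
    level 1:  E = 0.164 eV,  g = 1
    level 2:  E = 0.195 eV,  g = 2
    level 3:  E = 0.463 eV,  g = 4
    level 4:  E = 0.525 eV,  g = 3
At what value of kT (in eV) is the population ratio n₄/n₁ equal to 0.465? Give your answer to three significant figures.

0.194 eV

n₄/n₁ = (g₄/g₁) exp[−(E₄−E₁)/kT] = 0.465.
⇒ (E₄−E₁)/kT = ln((3/1)/0.465) = ln(6.4516) = 1.8643.
kT = 0.361 eV / 1.8643 = 0.194 eV.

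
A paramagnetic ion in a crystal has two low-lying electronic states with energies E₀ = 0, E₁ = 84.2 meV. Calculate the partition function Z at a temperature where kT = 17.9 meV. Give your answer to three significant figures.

Eᵢ/kT = 0, 4.7039.
Z = Σ e^(−Eᵢ/kT) = e^(−0) + e^(−4.7039) = 1.0000 + 0.0090599 = 1.0091.

Z = 1.01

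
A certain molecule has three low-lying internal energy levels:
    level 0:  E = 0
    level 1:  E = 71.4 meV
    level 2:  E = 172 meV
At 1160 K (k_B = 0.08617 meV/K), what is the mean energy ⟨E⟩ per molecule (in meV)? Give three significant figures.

39.4 meV

k_BT = 0.08617 × 1160 K = 99.957 meV.
Eᵢ/kT = 0, 0.71431, 1.7207.
Z = Σ e^(−Eᵢ/kT) = e^(−0) + e^(−0.71431) + e^(−1.7207) = 1.0000 + 0.48953 + 0.17894 = 1.6685.
⟨E⟩ = Σ Eᵢ e^(−Eᵢ/kT) / Z = (0·1.0000 + 71.4·0.48953 + 172·0.17894) / 1.6685 = 39.4 meV.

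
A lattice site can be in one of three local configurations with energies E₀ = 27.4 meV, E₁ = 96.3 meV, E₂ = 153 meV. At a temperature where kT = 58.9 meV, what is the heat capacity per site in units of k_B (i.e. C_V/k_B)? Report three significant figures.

0.489

Eᵢ/kT = 0.46520, 1.6350, 2.5976.
Z = Σ e^(−Eᵢ/kT) = e^(−0.46520) + e^(−1.6350) + e^(−2.5976) = 0.62801 + 0.19495 + 0.074452 = 0.89741.
⟨E⟩ = 52.788 meV, ⟨E²⟩ = 4482.1 meV².
C_V/k_B = (⟨E²⟩ − ⟨E⟩²)/(kT)² = (4482.1 − 2786.6)/3469.2 = 0.489.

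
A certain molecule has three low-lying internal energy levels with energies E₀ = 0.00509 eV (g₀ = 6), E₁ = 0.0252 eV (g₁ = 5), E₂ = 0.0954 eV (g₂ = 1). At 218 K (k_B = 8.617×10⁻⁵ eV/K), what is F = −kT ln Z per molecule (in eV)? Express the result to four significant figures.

-0.03331 eV

k_BT = 8.617×10⁻⁵ × 218 K = 0.0187851 eV.
Eᵢ/kT = 0.270959, 1.34149, 5.07849.
Z = Σ gᵢe^(−Eᵢ/kT) = 6·e^(−0.270959) + 5·e^(−1.34149) + 1·e^(−5.07849) = 4.57589 + 1.30728 + 0.00622931 = 5.88940.
F = −kT ln Z = −0.0187851 × ln(5.88940) = −0.0187851 × 1.77315 = -0.03331 eV.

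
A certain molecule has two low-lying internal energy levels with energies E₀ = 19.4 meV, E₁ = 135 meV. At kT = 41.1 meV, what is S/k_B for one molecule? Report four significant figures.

0.2176

Eᵢ/kT = 0.472019, 3.28467.
Z = Σ e^(−Eᵢ/kT) = e^(−0.472019) + e^(−3.28467) = 0.623742 + 0.0374529 = 0.661195.
⟨E⟩ = Σ EᵢPᵢ = 25.9481 meV.
S/k_B = ln Z + ⟨E⟩/kT = ln(0.661195) + 25.9481/41.1 = -0.413706 + 0.631341 = 0.2176.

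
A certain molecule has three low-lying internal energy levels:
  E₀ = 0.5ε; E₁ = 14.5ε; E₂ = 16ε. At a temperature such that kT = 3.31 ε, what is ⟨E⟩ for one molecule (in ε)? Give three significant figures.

0.839 ε

Eᵢ/kT = 0.15106, 4.3807, 4.8338.
Z = Σ e^(−Eᵢ/kT) = e^(−0.15106) + e^(−4.3807) + e^(−4.8338) = 0.85980 + 0.012517 + 0.0079562 = 0.88027.
⟨E⟩ = Σ Eᵢ e^(−Eᵢ/kT) / Z = (0.5·0.85980 + 14.5·0.012517 + 16·0.0079562) / 0.88027 = 0.839 ε.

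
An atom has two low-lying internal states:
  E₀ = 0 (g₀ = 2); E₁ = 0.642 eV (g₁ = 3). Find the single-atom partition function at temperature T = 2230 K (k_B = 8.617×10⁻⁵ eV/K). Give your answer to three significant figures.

Z = 2.11

k_BT = 8.617×10⁻⁵ × 2230 K = 0.19216 eV.
Eᵢ/kT = 0, 3.3410.
Z = Σ gᵢe^(−Eᵢ/kT) = 2·e^(−0) + 3·e^(−3.3410) = 2.0000 + 0.10620 = 2.1062.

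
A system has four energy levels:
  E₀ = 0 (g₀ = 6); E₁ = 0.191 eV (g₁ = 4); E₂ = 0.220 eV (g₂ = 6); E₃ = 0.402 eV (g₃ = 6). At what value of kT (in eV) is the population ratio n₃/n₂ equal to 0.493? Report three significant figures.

0.257 eV

n₃/n₂ = (g₃/g₂) exp[−(E₃−E₂)/kT] = 0.493.
⇒ (E₃−E₂)/kT = ln((6/6)/0.493) = ln(2.0284) = 0.70725.
kT = 0.182 eV / 0.70725 = 0.257 eV.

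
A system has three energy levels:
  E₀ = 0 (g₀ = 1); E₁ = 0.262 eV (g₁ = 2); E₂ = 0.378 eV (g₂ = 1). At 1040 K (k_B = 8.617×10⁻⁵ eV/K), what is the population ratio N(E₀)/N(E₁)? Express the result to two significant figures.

9.3

k_BT = 8.617×10⁻⁵ × 1040 K = 0.08962 eV.
n₀/n₁ = (g₀/g₁) exp[−(E₀−E₁)/kT] = (1/2) × exp(−(-0.262 eV)/(0.08962 eV)) = (1/2) × exp(2.923) = 9.3.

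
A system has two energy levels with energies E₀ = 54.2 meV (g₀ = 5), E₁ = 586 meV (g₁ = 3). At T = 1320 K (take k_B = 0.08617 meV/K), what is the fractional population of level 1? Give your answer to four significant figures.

k_BT = 0.08617 × 1320 K = 113.744 meV.
Eᵢ/kT = 0.476509, 5.15192.
Z = Σ gᵢe^(−Eᵢ/kT) = 5·e^(−0.476509) + 3·e^(−5.15192) = 3.10474 + 0.0173648 = 3.12210.
P₁ = g₁ e^(−E₁/kT) / Z = 0.0173648/3.12210 = 0.005562.

0.005562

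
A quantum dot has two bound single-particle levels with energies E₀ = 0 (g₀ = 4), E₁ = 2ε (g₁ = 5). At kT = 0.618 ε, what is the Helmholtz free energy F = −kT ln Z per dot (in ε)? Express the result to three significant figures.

-0.886 ε

Eᵢ/kT = 0, 3.2362.
Z = Σ gᵢe^(−Eᵢ/kT) = 4·e^(−0) + 5·e^(−3.2362) = 4.0000 + 0.19657 = 4.1966.
F = −kT ln Z = −0.618 × ln(4.1966) = −0.618 × 1.4343 = -0.886 ε.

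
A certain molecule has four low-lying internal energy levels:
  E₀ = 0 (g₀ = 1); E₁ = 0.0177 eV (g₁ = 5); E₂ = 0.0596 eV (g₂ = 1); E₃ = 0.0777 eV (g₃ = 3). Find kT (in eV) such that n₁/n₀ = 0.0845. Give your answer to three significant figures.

0.00434 eV

n₁/n₀ = (g₁/g₀) exp[−(E₁−E₀)/kT] = 0.0845.
⇒ (E₁−E₀)/kT = ln((5/1)/0.0845) = ln(59.172) = 4.0804.
kT = 0.0177 eV / 4.0804 = 0.00434 eV.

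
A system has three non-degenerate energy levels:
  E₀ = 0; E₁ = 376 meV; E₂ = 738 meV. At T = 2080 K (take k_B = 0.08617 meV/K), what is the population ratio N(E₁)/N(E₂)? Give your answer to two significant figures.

7.5

k_BT = 0.08617 × 2080 K = 179.2 meV.
n₁/n₂ = exp[−(E₁−E₂)/kT] = exp(−(-362 meV)/(179.2 meV)) = exp(2.020) = 7.5.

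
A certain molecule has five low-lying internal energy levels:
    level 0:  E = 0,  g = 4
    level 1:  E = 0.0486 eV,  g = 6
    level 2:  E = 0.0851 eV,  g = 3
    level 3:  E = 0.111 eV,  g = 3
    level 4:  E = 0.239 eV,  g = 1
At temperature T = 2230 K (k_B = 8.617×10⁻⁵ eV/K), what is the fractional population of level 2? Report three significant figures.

0.153

k_BT = 8.617×10⁻⁵ × 2230 K = 0.19216 eV.
Eᵢ/kT = 0, 0.25291, 0.44286, 0.57764, 1.2438.
Z = Σ gᵢe^(−Eᵢ/kT) = 4·e^(−0) + 6·e^(−0.25291) + 3·e^(−0.44286) + 3·e^(−0.57764) + 1·e^(−1.2438) = 4.0000 + 4.6592 + 1.9266 + 1.6837 + 0.28829 = 12.558.
P₂ = g₂ e^(−E₂/kT) / Z = 1.9266/12.558 = 0.153.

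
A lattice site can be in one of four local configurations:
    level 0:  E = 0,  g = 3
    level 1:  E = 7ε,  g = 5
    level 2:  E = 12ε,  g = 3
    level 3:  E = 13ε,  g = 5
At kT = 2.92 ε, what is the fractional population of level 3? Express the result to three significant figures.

0.0164

Eᵢ/kT = 0, 2.3973, 4.1096, 4.4521.
Z = Σ gᵢe^(−Eᵢ/kT) = 3·e^(−0) + 5·e^(−2.3973) + 3·e^(−4.1096) + 5·e^(−4.4521) = 3.0000 + 0.45482 + 0.049243 + 0.058270 = 3.5623.
P₃ = g₃ e^(−E₃/kT) / Z = 0.058270/3.5623 = 0.0164.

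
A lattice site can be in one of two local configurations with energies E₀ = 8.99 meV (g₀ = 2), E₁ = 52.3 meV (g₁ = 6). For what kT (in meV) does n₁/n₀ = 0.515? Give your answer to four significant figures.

n₁/n₀ = (g₁/g₀) exp[−(E₁−E₀)/kT] = 0.515.
⇒ (E₁−E₀)/kT = ln((6/2)/0.515) = ln(5.82524) = 1.76220.
kT = 43.31 meV / 1.76220 = 24.58 meV.

24.58 meV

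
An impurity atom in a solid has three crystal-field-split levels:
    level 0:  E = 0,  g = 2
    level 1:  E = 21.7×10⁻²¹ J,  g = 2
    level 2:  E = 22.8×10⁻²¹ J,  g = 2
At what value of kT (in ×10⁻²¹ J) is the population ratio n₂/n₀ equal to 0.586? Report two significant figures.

43 ×10⁻²¹ J

n₂/n₀ = (g₂/g₀) exp[−(E₂−E₀)/kT] = 0.586.
⇒ (E₂−E₀)/kT = ln((2/2)/0.586) = ln(1.706) = 0.5342.
kT = 22.8 ×10⁻²¹ J / 0.5342 = 43 ×10⁻²¹ J.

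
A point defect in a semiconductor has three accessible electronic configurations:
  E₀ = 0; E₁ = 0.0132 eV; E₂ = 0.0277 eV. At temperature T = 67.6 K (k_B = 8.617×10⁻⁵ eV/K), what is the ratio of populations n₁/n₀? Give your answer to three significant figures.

0.104

k_BT = 8.617×10⁻⁵ × 67.6 K = 0.0058251 eV.
n₁/n₀ = exp[−(E₁−E₀)/kT] = exp(−(0.0132 eV)/(0.0058251 eV)) = exp(-2.2661) = 0.104.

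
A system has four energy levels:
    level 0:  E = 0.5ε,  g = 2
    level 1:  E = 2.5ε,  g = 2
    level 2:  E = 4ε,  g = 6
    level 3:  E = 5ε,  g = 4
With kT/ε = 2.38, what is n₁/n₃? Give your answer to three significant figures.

1.43

n₁/n₃ = (g₁/g₃) exp[−(E₁−E₃)/kT] = (2/4) × exp(−(-2.5ε)/(2.38ε)) = (2/4) × exp(1.0504) = 1.43.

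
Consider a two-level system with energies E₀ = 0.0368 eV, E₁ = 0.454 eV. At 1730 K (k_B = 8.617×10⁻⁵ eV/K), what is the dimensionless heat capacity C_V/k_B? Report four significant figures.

k_BT = 8.617×10⁻⁵ × 1730 K = 0.149074 eV.
Eᵢ/kT = 0.246857, 3.04547.
Z = Σ e^(−Eᵢ/kT) = e^(−0.246857) + e^(−3.04547) = 0.781252 + 0.0475739 = 0.828826.
⟨E⟩ = 0.0607469 eV, ⟨E²⟩ = 0.0131074 eV².
C_V/k_B = (⟨E²⟩ − ⟨E⟩²)/(kT)² = (0.0131074 − 0.00369019)/0.0222231 = 0.4238.

0.4238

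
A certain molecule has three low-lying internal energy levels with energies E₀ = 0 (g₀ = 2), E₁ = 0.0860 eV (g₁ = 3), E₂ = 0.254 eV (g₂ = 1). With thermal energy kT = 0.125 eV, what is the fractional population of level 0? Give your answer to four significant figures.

0.5496

Eᵢ/kT = 0, 0.688000, 2.03200.
Z = Σ gᵢe^(−Eᵢ/kT) = 2·e^(−0) + 3·e^(−0.688000) + 1·e^(−2.03200) = 2.00000 + 1.50774 + 0.131073 = 3.63881.
P₀ = g₀ e^(−E₀/kT) / Z = 2.00000/3.63881 = 0.5496.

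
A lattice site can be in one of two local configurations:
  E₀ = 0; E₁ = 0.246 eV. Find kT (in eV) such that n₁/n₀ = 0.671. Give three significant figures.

n₁/n₀ = exp[−(E₁−E₀)/kT] = 0.671.
⇒ (E₁−E₀)/kT = ln(1/0.671) = ln(1.4903) = 0.39898.
kT = 0.246 eV / 0.39898 = 0.617 eV.

0.617 eV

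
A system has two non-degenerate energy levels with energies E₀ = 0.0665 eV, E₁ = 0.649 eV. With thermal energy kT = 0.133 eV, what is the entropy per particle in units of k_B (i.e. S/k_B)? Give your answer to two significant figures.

0.067

Eᵢ/kT = 0.5000, 4.880.
Z = Σ e^(−Eᵢ/kT) = e^(−0.5000) + e^(−4.880) = 0.6065 + 0.007597 = 0.6141.
⟨E⟩ = Σ EᵢPᵢ = 0.07371 eV.
S/k_B = ln Z + ⟨E⟩/kT = ln(0.6141) + 0.07371/0.133 = -0.4876 + 0.5542 = 0.067.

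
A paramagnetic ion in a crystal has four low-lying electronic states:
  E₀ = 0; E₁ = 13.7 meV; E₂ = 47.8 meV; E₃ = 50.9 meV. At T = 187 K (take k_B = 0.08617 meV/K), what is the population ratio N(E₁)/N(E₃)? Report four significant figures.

10.06

k_BT = 0.08617 × 187 K = 16.1138 meV.
n₁/n₃ = exp[−(E₁−E₃)/kT] = exp(−(-37.2 meV)/(16.1138 meV)) = exp(2.30858) = 10.06.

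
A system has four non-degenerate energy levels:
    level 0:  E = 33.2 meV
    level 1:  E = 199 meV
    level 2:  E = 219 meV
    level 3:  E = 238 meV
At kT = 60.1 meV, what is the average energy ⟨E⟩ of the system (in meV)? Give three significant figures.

55.7 meV

Eᵢ/kT = 0.55241, 3.3111, 3.6439, 3.9601.
Z = Σ e^(−Eᵢ/kT) = e^(−0.55241) + e^(−3.3111) + e^(−3.6439) + e^(−3.9601) = 0.57556 + 0.036476 + 0.026150 + 0.019061 = 0.65725.
⟨E⟩ = Σ Eᵢ e^(−Eᵢ/kT) / Z = (33.2·0.57556 + 199·0.036476 + 219·0.026150 + 238·0.019061) / 0.65725 = 55.7 meV.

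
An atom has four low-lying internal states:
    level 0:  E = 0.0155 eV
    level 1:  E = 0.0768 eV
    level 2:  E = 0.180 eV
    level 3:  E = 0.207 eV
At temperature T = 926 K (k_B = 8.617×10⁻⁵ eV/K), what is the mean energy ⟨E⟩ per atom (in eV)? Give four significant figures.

k_BT = 8.617×10⁻⁵ × 926 K = 0.0797934 eV.
Eᵢ/kT = 0.194252, 0.962486, 2.25583, 2.59420.
Z = Σ e^(−Eᵢ/kT) = e^(−0.194252) + e^(−0.962486) + e^(−2.25583) + e^(−2.59420) = 0.823450 + 0.381942 + 0.104787 + 0.0747056 = 1.38488.
⟨E⟩ = Σ Eᵢ e^(−Eᵢ/kT) / Z = (0.0155·0.823450 + 0.0768·0.381942 + 0.180·0.104787 + 0.207·0.0747056) / 1.38488 = 0.05518 eV.

0.05518 eV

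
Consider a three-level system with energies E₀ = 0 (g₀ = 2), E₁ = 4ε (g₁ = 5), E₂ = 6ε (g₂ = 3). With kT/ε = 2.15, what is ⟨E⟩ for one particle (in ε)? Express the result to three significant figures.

1.42 ε

Eᵢ/kT = 0, 1.8605, 2.7907.
Z = Σ gᵢe^(−Eᵢ/kT) = 2·e^(−0) + 5·e^(−1.8605) + 3·e^(−2.7907) = 2.0000 + 0.77797 + 0.18413 = 2.9621.
⟨E⟩ = Σ Eᵢ gᵢe^(−Eᵢ/kT) / Z = (0·2.0000 + 4·0.77797 + 6·0.18413) / 2.9621 = 1.42 ε.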